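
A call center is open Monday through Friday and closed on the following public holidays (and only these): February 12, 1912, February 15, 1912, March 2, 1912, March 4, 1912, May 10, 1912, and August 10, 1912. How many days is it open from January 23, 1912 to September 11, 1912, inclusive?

January 23, 1912 is a Tuesday.
From January 23, 1912 to September 11, 1912 is 233 days inclusive.
233 = 7 × 33 + 2, so there are 33 full weeks plus 2 extra days.
Each full week contributes 5 weekdays (Mon–Fri): 33 × 5 = 165.
The 2 extra days are Tue, Wed — 2 of them qualify.
Total: 165 + 2 = 167.
Holidays: February 12, 1912 (Mon); February 15, 1912 (Thu); March 2, 1912 (Sat); March 4, 1912 (Mon); May 10, 1912 (Fri); August 10, 1912 (Sat).
4 of the 6 holidays fall on weekdays; the rest are weekends and were already excluded.
Business days: 167 − 4 = 163.

163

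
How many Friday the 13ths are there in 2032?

2

The 13th falls on a Friday when the month's 13th has weekday Fri.
Jan 13 is Tue; Feb 13 is Fri ✓; Mar 13 is Sat; Apr 13 is Tue; May 13 is Thu; Jun 13 is Sun; Jul 13 is Tue; Aug 13 is Fri ✓; Sep 13 is Mon; Oct 13 is Wed; Nov 13 is Sat; Dec 13 is Mon.
Friday the 13ths: Feb, Aug.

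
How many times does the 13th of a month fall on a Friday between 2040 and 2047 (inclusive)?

16

Friday-the-13ths by year:
2040: Jan, Apr, Jul
2041: Sep, Dec
2042: Jun
2043: Feb, Mar, Nov
2044: May
2045: Jan, Oct
2046: Apr, Jul
2047: Sep, Dec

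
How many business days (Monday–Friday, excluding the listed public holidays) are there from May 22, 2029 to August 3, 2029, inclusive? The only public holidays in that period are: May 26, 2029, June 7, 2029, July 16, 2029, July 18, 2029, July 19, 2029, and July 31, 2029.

49 business days

May 22, 2029 is a Tuesday.
The range spans 74 days (inclusive of both endpoints).
74 = 7 × 10 + 4, so there are 10 full weeks plus 4 extra days.
Each full week contributes 5 weekdays (Mon–Fri): 10 × 5 = 50.
The 4 extra days are Tue, Wed, Thu, Fri — 4 of them qualify.
Total: 50 + 4 = 54.
Holidays: May 26, 2029 (Sat); June 7, 2029 (Thu); July 16, 2029 (Mon); July 18, 2029 (Wed); July 19, 2029 (Thu); July 31, 2029 (Tue).
5 of the 6 holidays fall on weekdays; the rest are weekends and were already excluded.
Business days: 54 − 5 = 49.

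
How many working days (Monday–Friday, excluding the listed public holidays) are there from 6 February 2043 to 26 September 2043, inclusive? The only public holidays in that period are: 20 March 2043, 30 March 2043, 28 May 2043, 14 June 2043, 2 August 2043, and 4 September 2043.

6 February 2043 is a Friday.
From 6 February 2043 to 26 September 2043 is 233 days inclusive.
233 = 7 × 33 + 2, so there are 33 full weeks plus 2 extra days.
Each full week contributes 5 weekdays (Mon–Fri): 33 × 5 = 165.
The 2 extra days are Friday, Saturday — 1 of them qualifies.
Total: 165 + 1 = 166.
Holidays: 20 March 2043 (Fri); 30 March 2043 (Mon); 28 May 2043 (Thu); 14 June 2043 (Sun); 2 August 2043 (Sun); 4 September 2043 (Fri).
4 of the 6 holidays fall on weekdays; the rest are weekends and were already excluded.
Business days: 166 − 4 = 162.

162 working days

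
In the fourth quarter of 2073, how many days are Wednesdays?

13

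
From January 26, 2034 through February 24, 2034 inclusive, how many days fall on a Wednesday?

January 26, 2034 is a Thursday.
That's 30 days from start to end, counting both.
30 = 7 × 4 + 2, so there are 4 full weeks plus 2 extra days.
Each full week contributes one Wednesday: 4 so far.
The 2 extra days are Thu, Fri — none qualify.
Total: 4 + 0 = 4.

4 Wednesdays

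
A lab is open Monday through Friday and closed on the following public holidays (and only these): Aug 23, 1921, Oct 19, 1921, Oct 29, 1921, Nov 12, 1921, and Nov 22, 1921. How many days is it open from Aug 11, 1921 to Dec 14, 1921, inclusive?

Aug 11, 1921 is a Thursday.
From Aug 11, 1921 to Dec 14, 1921 is 126 days inclusive.
126 = 7 × 18, so the span is exactly 18 full weeks.
Each full week contributes 5 weekdays (Mon–Fri): 18 × 5 = 90.
Total: 90.
Holidays: Aug 23, 1921 (Tue); Oct 19, 1921 (Wed); Oct 29, 1921 (Sat); Nov 12, 1921 (Sat); Nov 22, 1921 (Tue).
3 of the 5 holidays fall on weekdays; the rest are weekends and were already excluded.
Business days: 90 − 3 = 87.

87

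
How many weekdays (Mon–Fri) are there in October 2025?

2025-10-01 is a Wednesday.
The range spans 31 days (inclusive of both endpoints).
31 = 7 × 4 + 3, so there are 4 full weeks plus 3 extra days.
Each full week contributes 5 weekdays (Mon–Fri): 4 × 5 = 20.
The 3 extra days are Wed, Thu, Fri — 3 of them qualify.
Total: 20 + 3 = 23.

23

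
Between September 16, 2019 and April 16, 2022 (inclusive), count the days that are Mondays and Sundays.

September 16, 2019 is a Monday.
The range spans 944 days (inclusive of both endpoints).
944 = 7 × 134 + 6, so there are 134 full weeks plus 6 extra days.
Each full week contributes 2 days from the set (Mon, Sun): 134 × 2 = 268.
The 6 extra days are Mon, Tue, Wed, Thu, Fri, Sat — 1 of them qualifies.
Total: 268 + 1 = 269.

269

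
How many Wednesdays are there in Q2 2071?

13

April 1, 2071 is a Wednesday.
That's 91 days from start to end, counting both.
91 = 7 × 13, so the span is exactly 13 full weeks.
Each full week contributes one Wednesday: 13 so far.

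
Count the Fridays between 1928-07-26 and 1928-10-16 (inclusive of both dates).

12 Fridays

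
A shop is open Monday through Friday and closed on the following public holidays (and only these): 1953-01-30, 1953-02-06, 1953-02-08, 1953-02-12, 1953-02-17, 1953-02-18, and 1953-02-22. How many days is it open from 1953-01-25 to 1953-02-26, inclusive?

1953-01-25 is a Sunday.
From 1953-01-25 to 1953-02-26 is 33 days inclusive.
33 = 7 × 4 + 5, so there are 4 full weeks plus 5 extra days.
Each full week contributes 5 weekdays (Mon–Fri): 4 × 5 = 20.
The 5 extra days are Sunday, Monday, Tuesday, Wednesday, Thursday — 4 of them qualify.
Total: 20 + 4 = 24.
Holidays: 1953-01-30 (Fri); 1953-02-06 (Fri); 1953-02-08 (Sun); 1953-02-12 (Thu); 1953-02-17 (Tue); 1953-02-18 (Wed); 1953-02-22 (Sun).
5 of the 7 holidays fall on weekdays; the rest are weekends and were already excluded.
Business days: 24 − 5 = 19.

19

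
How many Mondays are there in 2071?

1 January 2071 is a Thursday.
That's 365 days from start to end, counting both.
365 = 7 × 52 + 1, so there are 52 full weeks plus 1 extra day.
Each full week contributes one Monday: 52 so far.
The 1 extra day is Thu — none qualify.
Total: 52 + 0 = 52.

52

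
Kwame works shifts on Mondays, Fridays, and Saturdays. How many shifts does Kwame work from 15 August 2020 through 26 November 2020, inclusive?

44

15 August 2020 is a Saturday.
The range spans 104 days (inclusive of both endpoints).
104 = 7 × 14 + 6, so there are 14 full weeks plus 6 extra days.
Each full week contributes 3 days from the set (Mon, Fri, Sat): 14 × 3 = 42.
The 6 extra days are Sat, Sun, Mon, Tue, Wed, Thu — 2 of them qualify.
Total: 42 + 2 = 44.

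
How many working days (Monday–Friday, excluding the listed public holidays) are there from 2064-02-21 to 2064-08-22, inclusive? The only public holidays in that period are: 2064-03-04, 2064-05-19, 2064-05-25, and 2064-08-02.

2064-02-21 is a Thursday.
The range spans 184 days (inclusive of both endpoints).
184 = 7 × 26 + 2, so there are 26 full weeks plus 2 extra days.
Each full week contributes 5 weekdays (Mon–Fri): 26 × 5 = 130.
The 2 extra days are Thursday, Friday — 2 of them qualify.
Total: 130 + 2 = 132.
Holidays: 2064-03-04 (Tue); 2064-05-19 (Mon); 2064-05-25 (Sun); 2064-08-02 (Sat).
2 of the 4 holidays fall on weekdays; the rest are weekends and were already excluded.
Business days: 132 − 2 = 130.

130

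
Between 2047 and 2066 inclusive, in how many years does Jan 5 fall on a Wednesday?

Day of week of January 5 in each year:
2047: Sat, 2048: Sun, 2049: Tue, 2050: Wed ✓, 2051: Thu, 2052: Fri, 2053: Sun, 2054: Mon, 2055: Tue, 2056: Wed ✓, 2057: Fri, 2058: Sat, 2059: Sun, 2060: Mon, 2061: Wed ✓, 2062: Thu, 2063: Fri, 2064: Sat, 2065: Mon, 2066: Tue
Wednesdays: 2050, 2056, 2061.

3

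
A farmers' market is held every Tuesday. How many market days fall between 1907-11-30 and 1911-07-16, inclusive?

189

1907-11-30 is a Saturday.
From 1907-11-30 to 1911-07-16 is 1325 days inclusive.
1325 = 7 × 189 + 2, so there are 189 full weeks plus 2 extra days.
Each full week contributes one Tuesday: 189 so far.
The 2 extra days are Saturday, Sunday — none qualify.
Total: 189 + 0 = 189.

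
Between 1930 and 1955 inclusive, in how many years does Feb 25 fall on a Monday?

3

Day of week of February 25 in each year:
1930: Tue, 1931: Wed, 1932: Thu, 1933: Sat, 1934: Sun, 1935: Mon ✓, 1936: Tue, 1937: Thu, 1938: Fri, 1939: Sat, 1940: Sun, 1941: Tue, 1942: Wed, 1943: Thu, 1944: Fri, 1945: Sun, 1946: Mon ✓, 1947: Tue, 1948: Wed, 1949: Fri, 1950: Sat, 1951: Sun, 1952: Mon ✓, 1953: Wed, 1954: Thu, 1955: Fri
Mondays: 1935, 1946, 1952.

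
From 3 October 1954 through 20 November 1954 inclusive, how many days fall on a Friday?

7 Fridays

3 October 1954 is a Sunday.
That's 49 days from start to end, counting both.
49 = 7 × 7, so the span is exactly 7 full weeks.
Each full week contributes one Friday: 7 so far.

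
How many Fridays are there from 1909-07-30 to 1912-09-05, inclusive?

1909-07-30 is a Friday.
The range spans 1134 days (inclusive of both endpoints).
1134 = 7 × 162, so the span is exactly 162 full weeks.
Each full week contributes one Friday: 162 so far.

162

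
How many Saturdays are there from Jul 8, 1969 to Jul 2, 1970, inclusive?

51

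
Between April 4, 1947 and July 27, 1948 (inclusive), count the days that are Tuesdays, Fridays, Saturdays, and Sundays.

276

April 4, 1947 is a Friday.
The range spans 481 days (inclusive of both endpoints).
481 = 7 × 68 + 5, so there are 68 full weeks plus 5 extra days.
Each full week contributes 4 days from the set (Tue, Fri, Sat, Sun): 68 × 4 = 272.
The 5 extra days are Friday, Saturday, Sunday, Monday, Tuesday — 4 of them qualify.
Total: 272 + 4 = 276.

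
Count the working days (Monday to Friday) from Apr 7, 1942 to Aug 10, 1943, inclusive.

Apr 7, 1942 is a Tuesday.
The range spans 491 days (inclusive of both endpoints).
491 = 7 × 70 + 1, so there are 70 full weeks plus 1 extra day.
Each full week contributes 5 weekdays (Mon–Fri): 70 × 5 = 350.
The 1 extra day is Tuesday — 1 of them qualifies.
Total: 350 + 1 = 351.

351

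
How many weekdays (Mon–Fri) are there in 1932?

1932-01-01 is a Friday.
The range spans 366 days (inclusive of both endpoints).
366 = 7 × 52 + 2, so there are 52 full weeks plus 2 extra days.
Each full week contributes 5 weekdays (Mon–Fri): 52 × 5 = 260.
The 2 extra days are Fri, Sat — 1 of them qualifies.
Total: 260 + 1 = 261.

261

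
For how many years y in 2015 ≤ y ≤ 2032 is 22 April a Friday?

2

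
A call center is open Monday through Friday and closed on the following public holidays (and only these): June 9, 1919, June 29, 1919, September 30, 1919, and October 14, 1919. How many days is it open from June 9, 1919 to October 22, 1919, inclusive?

June 9, 1919 is a Monday.
That's 136 days from start to end, counting both.
136 = 7 × 19 + 3, so there are 19 full weeks plus 3 extra days.
Each full week contributes 5 weekdays (Mon–Fri): 19 × 5 = 95.
The 3 extra days are Mon, Tue, Wed — 3 of them qualify.
Total: 95 + 3 = 98.
Holidays: June 9, 1919 (Mon); June 29, 1919 (Sun); September 30, 1919 (Tue); October 14, 1919 (Tue).
3 of the 4 holidays fall on weekdays; the rest are weekends and were already excluded.
Business days: 98 − 3 = 95.

95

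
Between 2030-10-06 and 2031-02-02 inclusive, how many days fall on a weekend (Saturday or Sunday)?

2030-10-06 is a Sunday.
The range spans 120 days (inclusive of both endpoints).
120 = 7 × 17 + 1, so there are 17 full weeks plus 1 extra day.
Each full week contributes 2 weekend days (Sat, Sun): 17 × 2 = 34.
The 1 extra day is Sun — 1 of them qualifies.
Total: 34 + 1 = 35.

35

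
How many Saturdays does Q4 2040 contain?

2040-10-01 is a Monday.
From 2040-10-01 to 2040-12-31 is 92 days inclusive.
92 = 7 × 13 + 1, so there are 13 full weeks plus 1 extra day.
Each full week contributes one Saturday: 13 so far.
The 1 extra day is Mon — none qualify.
Total: 13 + 0 = 13.

13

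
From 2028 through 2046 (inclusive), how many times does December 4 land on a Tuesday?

4

Day of week of December 4 in each year:
2028: Mon, 2029: Tue ✓, 2030: Wed, 2031: Thu, 2032: Sat, 2033: Sun, 2034: Mon, 2035: Tue ✓, 2036: Thu, 2037: Fri, 2038: Sat, 2039: Sun, 2040: Tue ✓, 2041: Wed, 2042: Thu, 2043: Fri, 2044: Sun, 2045: Mon, 2046: Tue ✓
Tuesdays: 2029, 2035, 2040, 2046.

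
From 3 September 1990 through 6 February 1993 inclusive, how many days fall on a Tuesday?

127 Tuesdays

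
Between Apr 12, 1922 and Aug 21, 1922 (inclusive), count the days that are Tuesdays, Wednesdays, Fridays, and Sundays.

75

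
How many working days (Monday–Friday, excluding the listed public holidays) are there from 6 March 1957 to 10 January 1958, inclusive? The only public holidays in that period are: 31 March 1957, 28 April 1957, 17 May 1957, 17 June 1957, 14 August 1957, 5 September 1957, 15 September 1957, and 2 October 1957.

218 working days

6 March 1957 is a Wednesday.
That's 311 days from start to end, counting both.
311 = 7 × 44 + 3, so there are 44 full weeks plus 3 extra days.
Each full week contributes 5 weekdays (Mon–Fri): 44 × 5 = 220.
The 3 extra days are Wednesday, Thursday, Friday — 3 of them qualify.
Total: 220 + 3 = 223.
Holidays: 31 March 1957 (Sun); 28 April 1957 (Sun); 17 May 1957 (Fri); 17 June 1957 (Mon); 14 August 1957 (Wed); 5 September 1957 (Thu); 15 September 1957 (Sun); 2 October 1957 (Wed).
5 of the 8 holidays fall on weekdays; the rest are weekends and were already excluded.
Business days: 223 − 5 = 218.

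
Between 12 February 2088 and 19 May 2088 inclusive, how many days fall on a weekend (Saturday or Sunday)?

12 February 2088 is a Thursday.
The range spans 98 days (inclusive of both endpoints).
98 = 7 × 14, so the span is exactly 14 full weeks.
Each full week contributes 2 weekend days (Sat, Sun): 14 × 2 = 28.
Total: 28.

28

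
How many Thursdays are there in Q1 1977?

1977-01-01 is a Saturday.
That's 90 days from start to end, counting both.
90 = 7 × 12 + 6, so there are 12 full weeks plus 6 extra days.
Each full week contributes one Thursday: 12 so far.
The 6 extra days are Sat, Sun, Mon, Tue, Wed, Thu — 1 of them qualifies.
Total: 12 + 1 = 13.

13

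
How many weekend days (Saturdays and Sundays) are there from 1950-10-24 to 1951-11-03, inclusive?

107

1950-10-24 is a Tuesday.
The range spans 376 days (inclusive of both endpoints).
376 = 7 × 53 + 5, so there are 53 full weeks plus 5 extra days.
Each full week contributes 2 weekend days (Sat, Sun): 53 × 2 = 106.
The 5 extra days are Tuesday, Wednesday, Thursday, Friday, Saturday — 1 of them qualifies.
Total: 106 + 1 = 107.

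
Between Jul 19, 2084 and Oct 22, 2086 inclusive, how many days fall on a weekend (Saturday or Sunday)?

236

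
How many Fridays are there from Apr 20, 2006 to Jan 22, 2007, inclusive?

Apr 20, 2006 is a Thursday.
The range spans 278 days (inclusive of both endpoints).
278 = 7 × 39 + 5, so there are 39 full weeks plus 5 extra days.
Each full week contributes one Friday: 39 so far.
The 5 extra days are Thursday, Friday, Saturday, Sunday, Monday — 1 of them qualifies.
Total: 39 + 1 = 40.

40 Fridays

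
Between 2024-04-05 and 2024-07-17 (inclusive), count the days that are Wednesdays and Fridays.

30

2024-04-05 is a Friday.
That's 104 days from start to end, counting both.
104 = 7 × 14 + 6, so there are 14 full weeks plus 6 extra days.
Each full week contributes 2 days from the set (Wed, Fri): 14 × 2 = 28.
The 6 extra days are Fri, Sat, Sun, Mon, Tue, Wed — 2 of them qualify.
Total: 28 + 2 = 30.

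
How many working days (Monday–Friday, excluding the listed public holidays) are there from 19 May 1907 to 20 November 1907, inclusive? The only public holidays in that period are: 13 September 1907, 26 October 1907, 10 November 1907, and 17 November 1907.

132

19 May 1907 is a Sunday.
That's 186 days from start to end, counting both.
186 = 7 × 26 + 4, so there are 26 full weeks plus 4 extra days.
Each full week contributes 5 weekdays (Mon–Fri): 26 × 5 = 130.
The 4 extra days are Sunday, Monday, Tuesday, Wednesday — 3 of them qualify.
Total: 130 + 3 = 133.
Holidays: 13 September 1907 (Fri); 26 October 1907 (Sat); 10 November 1907 (Sun); 17 November 1907 (Sun).
1 of the 4 holidays fall on weekdays; the rest are weekends and were already excluded.
Business days: 133 − 1 = 132.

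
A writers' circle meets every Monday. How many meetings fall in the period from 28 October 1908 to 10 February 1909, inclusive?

15

28 October 1908 is a Wednesday.
From 28 October 1908 to 10 February 1909 is 106 days inclusive.
106 = 7 × 15 + 1, so there are 15 full weeks plus 1 extra day.
Each full week contributes one Monday: 15 so far.
The 1 extra day is Wed — none qualify.
Total: 15 + 0 = 15.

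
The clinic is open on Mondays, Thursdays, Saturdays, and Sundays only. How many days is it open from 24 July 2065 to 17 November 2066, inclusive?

24 July 2065 is a Friday.
That's 482 days from start to end, counting both.
482 = 7 × 68 + 6, so there are 68 full weeks plus 6 extra days.
Each full week contributes 4 days from the set (Mon, Thu, Sat, Sun): 68 × 4 = 272.
The 6 extra days are Friday, Saturday, Sunday, Monday, Tuesday, Wednesday — 3 of them qualify.
Total: 272 + 3 = 275.

275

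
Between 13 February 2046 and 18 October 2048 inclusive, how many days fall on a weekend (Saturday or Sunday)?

13 February 2046 is a Tuesday.
From 13 February 2046 to 18 October 2048 is 979 days inclusive.
979 = 7 × 139 + 6, so there are 139 full weeks plus 6 extra days.
Each full week contributes 2 weekend days (Sat, Sun): 139 × 2 = 278.
The 6 extra days are Tue, Wed, Thu, Fri, Sat, Sun — 2 of them qualify.
Total: 278 + 2 = 280.

280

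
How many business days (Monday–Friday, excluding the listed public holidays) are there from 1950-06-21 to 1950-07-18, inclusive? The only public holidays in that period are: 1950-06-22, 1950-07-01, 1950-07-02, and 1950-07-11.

1950-06-21 is a Wednesday.
The range spans 28 days (inclusive of both endpoints).
28 = 7 × 4, so the span is exactly 4 full weeks.
Each full week contributes 5 weekdays (Mon–Fri): 4 × 5 = 20.
Holidays: 1950-06-22 (Thu); 1950-07-01 (Sat); 1950-07-02 (Sun); 1950-07-11 (Tue).
2 of the 4 holidays fall on weekdays; the rest are weekends and were already excluded.
Business days: 20 − 2 = 18.

18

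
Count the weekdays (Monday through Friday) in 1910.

260

January 1, 1910 is a Saturday.
From January 1, 1910 to December 31, 1910 is 365 days inclusive.
365 = 7 × 52 + 1, so there are 52 full weeks plus 1 extra day.
Each full week contributes 5 weekdays (Mon–Fri): 52 × 5 = 260.
The 1 extra day is Sat — none qualify.
Total: 260 + 0 = 260.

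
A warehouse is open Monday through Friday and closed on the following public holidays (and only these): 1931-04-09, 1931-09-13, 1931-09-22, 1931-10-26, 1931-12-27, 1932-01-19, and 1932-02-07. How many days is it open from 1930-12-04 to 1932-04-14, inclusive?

352 working days

1930-12-04 is a Thursday.
The range spans 498 days (inclusive of both endpoints).
498 = 7 × 71 + 1, so there are 71 full weeks plus 1 extra day.
Each full week contributes 5 weekdays (Mon–Fri): 71 × 5 = 355.
The 1 extra day is Thursday — 1 of them qualifies.
Total: 355 + 1 = 356.
Holidays: 1931-04-09 (Thu); 1931-09-13 (Sun); 1931-09-22 (Tue); 1931-10-26 (Mon); 1931-12-27 (Sun); 1932-01-19 (Tue); 1932-02-07 (Sun).
4 of the 7 holidays fall on weekdays; the rest are weekends and were already excluded.
Business days: 356 − 4 = 352.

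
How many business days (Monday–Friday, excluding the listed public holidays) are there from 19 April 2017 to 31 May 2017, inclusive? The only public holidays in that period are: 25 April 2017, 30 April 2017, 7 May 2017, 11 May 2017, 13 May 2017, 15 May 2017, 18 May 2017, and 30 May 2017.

19 April 2017 is a Wednesday.
That's 43 days from start to end, counting both.
43 = 7 × 6 + 1, so there are 6 full weeks plus 1 extra day.
Each full week contributes 5 weekdays (Mon–Fri): 6 × 5 = 30.
The 1 extra day is Wednesday — 1 of them qualifies.
Total: 30 + 1 = 31.
Holidays: 25 April 2017 (Tue); 30 April 2017 (Sun); 7 May 2017 (Sun); 11 May 2017 (Thu); 13 May 2017 (Sat); 15 May 2017 (Mon); 18 May 2017 (Thu); 30 May 2017 (Tue).
5 of the 8 holidays fall on weekdays; the rest are weekends and were already excluded.
Business days: 31 − 5 = 26.

26 business days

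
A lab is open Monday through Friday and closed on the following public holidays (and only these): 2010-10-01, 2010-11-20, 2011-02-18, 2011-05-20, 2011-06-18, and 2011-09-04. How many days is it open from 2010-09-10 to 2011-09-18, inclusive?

2010-09-10 is a Friday.
The range spans 374 days (inclusive of both endpoints).
374 = 7 × 53 + 3, so there are 53 full weeks plus 3 extra days.
Each full week contributes 5 weekdays (Mon–Fri): 53 × 5 = 265.
The 3 extra days are Friday, Saturday, Sunday — 1 of them qualifies.
Total: 265 + 1 = 266.
Holidays: 2010-10-01 (Fri); 2010-11-20 (Sat); 2011-02-18 (Fri); 2011-05-20 (Fri); 2011-06-18 (Sat); 2011-09-04 (Sun).
3 of the 6 holidays fall on weekdays; the rest are weekends and were already excluded.
Business days: 266 − 3 = 263.

263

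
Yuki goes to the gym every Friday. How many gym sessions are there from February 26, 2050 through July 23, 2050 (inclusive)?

21

February 26, 2050 is a Saturday.
The range spans 148 days (inclusive of both endpoints).
148 = 7 × 21 + 1, so there are 21 full weeks plus 1 extra day.
Each full week contributes one Friday: 21 so far.
The 1 extra day is Sat — none qualify.
Total: 21 + 0 = 21.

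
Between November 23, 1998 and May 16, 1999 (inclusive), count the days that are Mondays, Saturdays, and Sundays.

November 23, 1998 is a Monday.
From November 23, 1998 to May 16, 1999 is 175 days inclusive.
175 = 7 × 25, so the span is exactly 25 full weeks.
Each full week contributes 3 days from the set (Mon, Sat, Sun): 25 × 3 = 75.
Total: 75.

75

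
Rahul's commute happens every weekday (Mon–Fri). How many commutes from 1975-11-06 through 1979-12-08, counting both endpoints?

1975-11-06 is a Thursday.
From 1975-11-06 to 1979-12-08 is 1494 days inclusive.
1494 = 7 × 213 + 3, so there are 213 full weeks plus 3 extra days.
Each full week contributes 5 weekdays (Mon–Fri): 213 × 5 = 1065.
The 3 extra days are Thu, Fri, Sat — 2 of them qualify.
Total: 1065 + 2 = 1067.

1067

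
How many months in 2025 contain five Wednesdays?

5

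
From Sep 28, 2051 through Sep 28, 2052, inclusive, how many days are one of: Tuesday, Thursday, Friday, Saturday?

Sep 28, 2051 is a Thursday.
The range spans 367 days (inclusive of both endpoints).
367 = 7 × 52 + 3, so there are 52 full weeks plus 3 extra days.
Each full week contributes 4 days from the set (Tue, Thu, Fri, Sat): 52 × 4 = 208.
The 3 extra days are Thursday, Friday, Saturday — 3 of them qualify.
Total: 208 + 3 = 211.

211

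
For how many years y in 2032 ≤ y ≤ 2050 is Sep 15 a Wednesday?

Day of week of September 15 in each year:
2032: Wed ✓, 2033: Thu, 2034: Fri, 2035: Sat, 2036: Mon, 2037: Tue, 2038: Wed ✓, 2039: Thu, 2040: Sat, 2041: Sun, 2042: Mon, 2043: Tue, 2044: Thu, 2045: Fri, 2046: Sat, 2047: Sun, 2048: Tue, 2049: Wed ✓, 2050: Thu
Wednesdays: 2032, 2038, 2049.

3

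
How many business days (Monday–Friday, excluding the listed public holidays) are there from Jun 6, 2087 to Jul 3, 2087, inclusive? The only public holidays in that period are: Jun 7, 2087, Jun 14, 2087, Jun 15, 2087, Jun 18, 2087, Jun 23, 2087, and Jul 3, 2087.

17 business days

Jun 6, 2087 is a Friday.
That's 28 days from start to end, counting both.
28 = 7 × 4, so the span is exactly 4 full weeks.
Each full week contributes 5 weekdays (Mon–Fri): 4 × 5 = 20.
Total: 20.
Holidays: Jun 7, 2087 (Sat); Jun 14, 2087 (Sat); Jun 15, 2087 (Sun); Jun 18, 2087 (Wed); Jun 23, 2087 (Mon); Jul 3, 2087 (Thu).
3 of the 6 holidays fall on weekdays; the rest are weekends and were already excluded.
Business days: 20 − 3 = 17.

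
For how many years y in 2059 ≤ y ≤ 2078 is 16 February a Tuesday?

3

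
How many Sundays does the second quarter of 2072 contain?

1 April 2072 is a Friday.
From 1 April 2072 to 30 June 2072 is 91 days inclusive.
91 = 7 × 13, so the span is exactly 13 full weeks.
Each full week contributes one Sunday: 13 so far.
Total: 13.

13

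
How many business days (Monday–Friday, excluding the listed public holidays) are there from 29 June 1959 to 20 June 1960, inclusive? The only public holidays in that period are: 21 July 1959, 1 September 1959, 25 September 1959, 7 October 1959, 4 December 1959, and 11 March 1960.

250 business days

29 June 1959 is a Monday.
From 29 June 1959 to 20 June 1960 is 358 days inclusive.
358 = 7 × 51 + 1, so there are 51 full weeks plus 1 extra day.
Each full week contributes 5 weekdays (Mon–Fri): 51 × 5 = 255.
The 1 extra day is Monday — 1 of them qualifies.
Total: 255 + 1 = 256.
Holidays: 21 July 1959 (Tue); 1 September 1959 (Tue); 25 September 1959 (Fri); 7 October 1959 (Wed); 4 December 1959 (Fri); 11 March 1960 (Fri).
All 6 holidays fall on weekdays, so subtract 6.
Business days: 256 − 6 = 250.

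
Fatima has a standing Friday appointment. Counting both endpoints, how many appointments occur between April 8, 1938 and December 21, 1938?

37 Fridays

April 8, 1938 is a Friday.
From April 8, 1938 to December 21, 1938 is 258 days inclusive.
258 = 7 × 36 + 6, so there are 36 full weeks plus 6 extra days.
Each full week contributes one Friday: 36 so far.
The 6 extra days are Friday, Saturday, Sunday, Monday, Tuesday, Wednesday — 1 of them qualifies.
Total: 36 + 1 = 37.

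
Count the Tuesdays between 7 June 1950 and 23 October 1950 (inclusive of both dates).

7 June 1950 is a Wednesday.
The range spans 139 days (inclusive of both endpoints).
139 = 7 × 19 + 6, so there are 19 full weeks plus 6 extra days.
Each full week contributes one Tuesday: 19 so far.
The 6 extra days are Wednesday, Thursday, Friday, Saturday, Sunday, Monday — none qualify.
Total: 19 + 0 = 19.

19 Tuesdays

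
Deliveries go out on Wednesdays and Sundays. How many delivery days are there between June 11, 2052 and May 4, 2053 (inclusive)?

94

June 11, 2052 is a Tuesday.
That's 328 days from start to end, counting both.
328 = 7 × 46 + 6, so there are 46 full weeks plus 6 extra days.
Each full week contributes 2 days from the set (Wed, Sun): 46 × 2 = 92.
The 6 extra days are Tue, Wed, Thu, Fri, Sat, Sun — 2 of them qualify.
Total: 92 + 2 = 94.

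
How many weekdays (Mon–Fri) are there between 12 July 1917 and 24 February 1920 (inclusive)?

12 July 1917 is a Thursday.
The range spans 958 days (inclusive of both endpoints).
958 = 7 × 136 + 6, so there are 136 full weeks plus 6 extra days.
Each full week contributes 5 weekdays (Mon–Fri): 136 × 5 = 680.
The 6 extra days are Thu, Fri, Sat, Sun, Mon, Tue — 4 of them qualify.
Total: 680 + 4 = 684.

684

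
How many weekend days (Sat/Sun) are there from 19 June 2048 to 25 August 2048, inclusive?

20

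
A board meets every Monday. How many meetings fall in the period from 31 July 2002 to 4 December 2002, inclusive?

18

31 July 2002 is a Wednesday.
The range spans 127 days (inclusive of both endpoints).
127 = 7 × 18 + 1, so there are 18 full weeks plus 1 extra day.
Each full week contributes one Monday: 18 so far.
The 1 extra day is Wednesday — none qualify.
Total: 18 + 0 = 18.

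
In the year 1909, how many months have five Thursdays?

4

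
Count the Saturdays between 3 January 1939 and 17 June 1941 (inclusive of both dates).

3 January 1939 is a Tuesday.
The range spans 897 days (inclusive of both endpoints).
897 = 7 × 128 + 1, so there are 128 full weeks plus 1 extra day.
Each full week contributes one Saturday: 128 so far.
The 1 extra day is Tue — none qualify.
Total: 128 + 0 = 128.

128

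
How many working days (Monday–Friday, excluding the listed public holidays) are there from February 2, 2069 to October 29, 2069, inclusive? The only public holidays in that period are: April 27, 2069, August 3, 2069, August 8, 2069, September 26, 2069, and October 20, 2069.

February 2, 2069 is a Saturday.
From February 2, 2069 to October 29, 2069 is 270 days inclusive.
270 = 7 × 38 + 4, so there are 38 full weeks plus 4 extra days.
Each full week contributes 5 weekdays (Mon–Fri): 38 × 5 = 190.
The 4 extra days are Saturday, Sunday, Monday, Tuesday — 2 of them qualify.
Total: 190 + 2 = 192.
Holidays: April 27, 2069 (Sat); August 3, 2069 (Sat); August 8, 2069 (Thu); September 26, 2069 (Thu); October 20, 2069 (Sun).
2 of the 5 holidays fall on weekdays; the rest are weekends and were already excluded.
Business days: 192 − 2 = 190.

190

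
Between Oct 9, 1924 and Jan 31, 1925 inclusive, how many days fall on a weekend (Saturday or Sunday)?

Oct 9, 1924 is a Thursday.
From Oct 9, 1924 to Jan 31, 1925 is 115 days inclusive.
115 = 7 × 16 + 3, so there are 16 full weeks plus 3 extra days.
Each full week contributes 2 weekend days (Sat, Sun): 16 × 2 = 32.
The 3 extra days are Thursday, Friday, Saturday — 1 of them qualifies.
Total: 32 + 1 = 33.

33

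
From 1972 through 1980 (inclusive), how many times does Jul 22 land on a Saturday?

2

Day of week of July 22 in each year:
1972: Sat ✓, 1973: Sun, 1974: Mon, 1975: Tue, 1976: Thu, 1977: Fri, 1978: Sat ✓, 1979: Sun, 1980: Tue
Saturdays: 1972, 1978.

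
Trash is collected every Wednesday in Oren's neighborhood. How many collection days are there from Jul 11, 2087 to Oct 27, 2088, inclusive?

68

Jul 11, 2087 is a Friday.
That's 475 days from start to end, counting both.
475 = 7 × 67 + 6, so there are 67 full weeks plus 6 extra days.
Each full week contributes one Wednesday: 67 so far.
The 6 extra days are Friday, Saturday, Sunday, Monday, Tuesday, Wednesday — 1 of them qualifies.
Total: 67 + 1 = 68.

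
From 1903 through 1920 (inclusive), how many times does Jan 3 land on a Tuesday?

2

Day of week of January 3 in each year:
1903: Sat, 1904: Sun, 1905: Tue ✓, 1906: Wed, 1907: Thu, 1908: Fri, 1909: Sun, 1910: Mon, 1911: Tue ✓, 1912: Wed, 1913: Fri, 1914: Sat, 1915: Sun, 1916: Mon, 1917: Wed, 1918: Thu, 1919: Fri, 1920: Sat
Tuesdays: 1905, 1911.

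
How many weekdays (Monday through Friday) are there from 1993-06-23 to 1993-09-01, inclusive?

1993-06-23 is a Wednesday.
From 1993-06-23 to 1993-09-01 is 71 days inclusive.
71 = 7 × 10 + 1, so there are 10 full weeks plus 1 extra day.
Each full week contributes 5 weekdays (Mon–Fri): 10 × 5 = 50.
The 1 extra day is Wednesday — 1 of them qualifies.
Total: 50 + 1 = 51.

51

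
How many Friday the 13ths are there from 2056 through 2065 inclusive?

17

Friday-the-13ths by year:
2056: Oct
2057: Apr, Jul
2058: Sep, Dec
2059: Jun
2060: Feb, Aug
2061: May
2062: Jan, Oct
2063: Apr, Jul
2064: Jun
2065: Feb, Mar, Nov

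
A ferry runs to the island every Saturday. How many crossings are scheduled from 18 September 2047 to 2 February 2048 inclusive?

18 September 2047 is a Wednesday.
From 18 September 2047 to 2 February 2048 is 138 days inclusive.
138 = 7 × 19 + 5, so there are 19 full weeks plus 5 extra days.
Each full week contributes one Saturday: 19 so far.
The 5 extra days are Wednesday, Thursday, Friday, Saturday, Sunday — 1 of them qualifies.
Total: 19 + 1 = 20.

20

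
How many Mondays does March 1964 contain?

1 March 1964 is a Sunday.
From 1 March 1964 to 31 March 1964 is 31 days inclusive.
31 = 7 × 4 + 3, so there are 4 full weeks plus 3 extra days.
Each full week contributes one Monday: 4 so far.
The 3 extra days are Sun, Mon, Tue — 1 of them qualifies.
Total: 4 + 1 = 5.

5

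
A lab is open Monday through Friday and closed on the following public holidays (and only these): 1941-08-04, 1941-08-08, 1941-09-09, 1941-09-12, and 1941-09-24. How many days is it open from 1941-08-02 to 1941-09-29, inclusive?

1941-08-02 is a Saturday.
That's 59 days from start to end, counting both.
59 = 7 × 8 + 3, so there are 8 full weeks plus 3 extra days.
Each full week contributes 5 weekdays (Mon–Fri): 8 × 5 = 40.
The 3 extra days are Sat, Sun, Mon — 1 of them qualifies.
Total: 40 + 1 = 41.
Holidays: 1941-08-04 (Mon); 1941-08-08 (Fri); 1941-09-09 (Tue); 1941-09-12 (Fri); 1941-09-24 (Wed).
All 5 holidays fall on weekdays, so subtract 5.
Business days: 41 − 5 = 36.

36 working days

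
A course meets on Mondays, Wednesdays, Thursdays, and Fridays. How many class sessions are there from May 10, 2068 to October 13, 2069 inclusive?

298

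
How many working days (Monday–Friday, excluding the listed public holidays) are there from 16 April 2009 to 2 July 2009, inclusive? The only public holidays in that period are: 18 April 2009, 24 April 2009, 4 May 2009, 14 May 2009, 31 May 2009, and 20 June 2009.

53 working days

16 April 2009 is a Thursday.
From 16 April 2009 to 2 July 2009 is 78 days inclusive.
78 = 7 × 11 + 1, so there are 11 full weeks plus 1 extra day.
Each full week contributes 5 weekdays (Mon–Fri): 11 × 5 = 55.
The 1 extra day is Thursday — 1 of them qualifies.
Total: 55 + 1 = 56.
Holidays: 18 April 2009 (Sat); 24 April 2009 (Fri); 4 May 2009 (Mon); 14 May 2009 (Thu); 31 May 2009 (Sun); 20 June 2009 (Sat).
3 of the 6 holidays fall on weekdays; the rest are weekends and were already excluded.
Business days: 56 − 3 = 53.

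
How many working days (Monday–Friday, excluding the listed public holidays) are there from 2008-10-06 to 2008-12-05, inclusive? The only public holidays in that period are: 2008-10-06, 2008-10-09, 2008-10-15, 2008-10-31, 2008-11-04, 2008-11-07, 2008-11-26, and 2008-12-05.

2008-10-06 is a Monday.
From 2008-10-06 to 2008-12-05 is 61 days inclusive.
61 = 7 × 8 + 5, so there are 8 full weeks plus 5 extra days.
Each full week contributes 5 weekdays (Mon–Fri): 8 × 5 = 40.
The 5 extra days are Mon, Tue, Wed, Thu, Fri — 5 of them qualify.
Total: 40 + 5 = 45.
Holidays: 2008-10-06 (Mon); 2008-10-09 (Thu); 2008-10-15 (Wed); 2008-10-31 (Fri); 2008-11-04 (Tue); 2008-11-07 (Fri); 2008-11-26 (Wed); 2008-12-05 (Fri).
All 8 holidays fall on weekdays, so subtract 8.
Business days: 45 − 8 = 37.

37 working days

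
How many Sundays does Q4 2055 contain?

13

1 October 2055 is a Friday.
The range spans 92 days (inclusive of both endpoints).
92 = 7 × 13 + 1, so there are 13 full weeks plus 1 extra day.
Each full week contributes one Sunday: 13 so far.
The 1 extra day is Friday — none qualify.
Total: 13 + 0 = 13.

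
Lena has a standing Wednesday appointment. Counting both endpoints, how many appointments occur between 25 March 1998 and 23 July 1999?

70 Wednesdays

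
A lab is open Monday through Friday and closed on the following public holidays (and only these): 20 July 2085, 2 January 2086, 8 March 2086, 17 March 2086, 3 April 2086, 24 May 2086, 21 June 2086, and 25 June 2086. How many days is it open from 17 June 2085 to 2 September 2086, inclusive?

309

17 June 2085 is a Sunday.
The range spans 443 days (inclusive of both endpoints).
443 = 7 × 63 + 2, so there are 63 full weeks plus 2 extra days.
Each full week contributes 5 weekdays (Mon–Fri): 63 × 5 = 315.
The 2 extra days are Sunday, Monday — 1 of them qualifies.
Total: 315 + 1 = 316.
Holidays: 20 July 2085 (Fri); 2 January 2086 (Wed); 8 March 2086 (Fri); 17 March 2086 (Sun); 3 April 2086 (Wed); 24 May 2086 (Fri); 21 June 2086 (Fri); 25 June 2086 (Tue).
7 of the 8 holidays fall on weekdays; the rest are weekends and were already excluded.
Business days: 316 − 7 = 309.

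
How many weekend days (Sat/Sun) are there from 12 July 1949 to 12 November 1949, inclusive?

12 July 1949 is a Tuesday.
From 12 July 1949 to 12 November 1949 is 124 days inclusive.
124 = 7 × 17 + 5, so there are 17 full weeks plus 5 extra days.
Each full week contributes 2 weekend days (Sat, Sun): 17 × 2 = 34.
The 5 extra days are Tue, Wed, Thu, Fri, Sat — 1 of them qualifies.
Total: 34 + 1 = 35.

35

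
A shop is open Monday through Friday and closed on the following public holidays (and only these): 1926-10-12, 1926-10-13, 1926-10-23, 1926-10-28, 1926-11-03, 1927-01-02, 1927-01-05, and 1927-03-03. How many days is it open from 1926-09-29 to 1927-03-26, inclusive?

1926-09-29 is a Wednesday.
From 1926-09-29 to 1927-03-26 is 179 days inclusive.
179 = 7 × 25 + 4, so there are 25 full weeks plus 4 extra days.
Each full week contributes 5 weekdays (Mon–Fri): 25 × 5 = 125.
The 4 extra days are Wed, Thu, Fri, Sat — 3 of them qualify.
Total: 125 + 3 = 128.
Holidays: 1926-10-12 (Tue); 1926-10-13 (Wed); 1926-10-23 (Sat); 1926-10-28 (Thu); 1926-11-03 (Wed); 1927-01-02 (Sun); 1927-01-05 (Wed); 1927-03-03 (Thu).
6 of the 8 holidays fall on weekdays; the rest are weekends and were already excluded.
Business days: 128 − 6 = 122.

122 business days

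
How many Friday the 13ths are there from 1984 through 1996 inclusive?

Friday-the-13ths by year:
1984: Jan, Apr, Jul
1985: Sep, Dec
1986: Jun
1987: Feb, Mar, Nov
1988: May
1989: Jan, Oct
1990: Apr, Jul
1991: Sep, Dec
1992: Mar, Nov
1993: Aug
1994: May
1995: Jan, Oct
1996: Sep, Dec

24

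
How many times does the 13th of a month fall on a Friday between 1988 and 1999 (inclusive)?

Friday-the-13ths by year:
1988: May
1989: Jan, Oct
1990: Apr, Jul
1991: Sep, Dec
1992: Mar, Nov
1993: Aug
1994: May
1995: Jan, Oct
1996: Sep, Dec
1997: Jun
1998: Feb, Mar, Nov
1999: Aug

20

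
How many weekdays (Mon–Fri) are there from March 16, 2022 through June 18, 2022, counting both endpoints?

68 weekdays

March 16, 2022 is a Wednesday.
The range spans 95 days (inclusive of both endpoints).
95 = 7 × 13 + 4, so there are 13 full weeks plus 4 extra days.
Each full week contributes 5 weekdays (Mon–Fri): 13 × 5 = 65.
The 4 extra days are Wed, Thu, Fri, Sat — 3 of them qualify.
Total: 65 + 3 = 68.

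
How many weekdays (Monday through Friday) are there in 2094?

261

2094-01-01 is a Friday.
That's 365 days from start to end, counting both.
365 = 7 × 52 + 1, so there are 52 full weeks plus 1 extra day.
Each full week contributes 5 weekdays (Mon–Fri): 52 × 5 = 260.
The 1 extra day is Friday — 1 of them qualifies.
Total: 260 + 1 = 261.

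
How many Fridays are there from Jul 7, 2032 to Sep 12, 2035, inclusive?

166

Jul 7, 2032 is a Wednesday.
The range spans 1163 days (inclusive of both endpoints).
1163 = 7 × 166 + 1, so there are 166 full weeks plus 1 extra day.
Each full week contributes one Friday: 166 so far.
The 1 extra day is Wed — none qualify.
Total: 166 + 0 = 166.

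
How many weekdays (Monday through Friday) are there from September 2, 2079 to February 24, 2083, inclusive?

908

September 2, 2079 is a Saturday.
From September 2, 2079 to February 24, 2083 is 1272 days inclusive.
1272 = 7 × 181 + 5, so there are 181 full weeks plus 5 extra days.
Each full week contributes 5 weekdays (Mon–Fri): 181 × 5 = 905.
The 5 extra days are Sat, Sun, Mon, Tue, Wed — 3 of them qualify.
Total: 905 + 3 = 908.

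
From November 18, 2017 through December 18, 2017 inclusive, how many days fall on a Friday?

4

November 18, 2017 is a Saturday.
From November 18, 2017 to December 18, 2017 is 31 days inclusive.
31 = 7 × 4 + 3, so there are 4 full weeks plus 3 extra days.
Each full week contributes one Friday: 4 so far.
The 3 extra days are Saturday, Sunday, Monday — none qualify.
Total: 4 + 0 = 4.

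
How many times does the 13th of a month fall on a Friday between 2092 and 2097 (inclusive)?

11

Friday-the-13ths by year:
2092: Jun
2093: Feb, Mar, Nov
2094: Aug
2095: May
2096: Jan, Apr, Jul
2097: Sep, Dec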